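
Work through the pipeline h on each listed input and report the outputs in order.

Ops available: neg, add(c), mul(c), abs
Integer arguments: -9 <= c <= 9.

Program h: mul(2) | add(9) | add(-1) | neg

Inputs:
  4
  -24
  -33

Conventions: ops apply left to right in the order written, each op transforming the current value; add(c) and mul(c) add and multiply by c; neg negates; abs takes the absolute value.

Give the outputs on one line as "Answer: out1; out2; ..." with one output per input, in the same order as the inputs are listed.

Execution, op by op:
  4 -> 8 -> 17 -> 16 -> -16
  -24 -> -48 -> -39 -> -40 -> 40
  -33 -> -66 -> -57 -> -58 -> 58

-16; 40; 58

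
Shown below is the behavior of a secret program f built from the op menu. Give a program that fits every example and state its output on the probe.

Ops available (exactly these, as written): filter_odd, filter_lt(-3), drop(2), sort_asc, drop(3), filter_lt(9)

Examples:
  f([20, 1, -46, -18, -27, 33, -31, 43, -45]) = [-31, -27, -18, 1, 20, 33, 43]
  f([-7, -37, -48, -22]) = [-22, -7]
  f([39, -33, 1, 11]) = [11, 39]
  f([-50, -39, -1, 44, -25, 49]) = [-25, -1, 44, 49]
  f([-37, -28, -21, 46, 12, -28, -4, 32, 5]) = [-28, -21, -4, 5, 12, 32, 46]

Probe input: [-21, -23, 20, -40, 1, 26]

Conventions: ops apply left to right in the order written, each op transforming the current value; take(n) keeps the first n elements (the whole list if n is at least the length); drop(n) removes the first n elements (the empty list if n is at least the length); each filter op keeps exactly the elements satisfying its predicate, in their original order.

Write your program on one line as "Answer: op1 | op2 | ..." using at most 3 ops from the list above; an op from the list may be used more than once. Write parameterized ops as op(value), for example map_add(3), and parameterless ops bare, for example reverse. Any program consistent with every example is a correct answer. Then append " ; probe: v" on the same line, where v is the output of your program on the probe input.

sort_asc | drop(2) ; probe: [-21, 1, 20, 26]

Check, running the answer program on each example:
  [20, 1, -46, -18, -27, 33, -31, 43, -45] -> [-46, -45, -31, -27, -18, 1, 20, 33, 43] -> [-31, -27, -18, 1, 20, 33, 43]
  [-7, -37, -48, -22] -> [-48, -37, -22, -7] -> [-22, -7]
  [39, -33, 1, 11] -> [-33, 1, 11, 39] -> [11, 39]
  [-50, -39, -1, 44, -25, 49] -> [-50, -39, -25, -1, 44, 49] -> [-25, -1, 44, 49]
  [-37, -28, -21, 46, 12, -28, -4, 32, 5] -> [-37, -28, -28, -21, -4, 5, 12, 32, 46] -> [-28, -21, -4, 5, 12, 32, 46]
  probe: [-21, -23, 20, -40, 1, 26] -> [-40, -23, -21, 1, 20, 26] -> [-21, 1, 20, 26]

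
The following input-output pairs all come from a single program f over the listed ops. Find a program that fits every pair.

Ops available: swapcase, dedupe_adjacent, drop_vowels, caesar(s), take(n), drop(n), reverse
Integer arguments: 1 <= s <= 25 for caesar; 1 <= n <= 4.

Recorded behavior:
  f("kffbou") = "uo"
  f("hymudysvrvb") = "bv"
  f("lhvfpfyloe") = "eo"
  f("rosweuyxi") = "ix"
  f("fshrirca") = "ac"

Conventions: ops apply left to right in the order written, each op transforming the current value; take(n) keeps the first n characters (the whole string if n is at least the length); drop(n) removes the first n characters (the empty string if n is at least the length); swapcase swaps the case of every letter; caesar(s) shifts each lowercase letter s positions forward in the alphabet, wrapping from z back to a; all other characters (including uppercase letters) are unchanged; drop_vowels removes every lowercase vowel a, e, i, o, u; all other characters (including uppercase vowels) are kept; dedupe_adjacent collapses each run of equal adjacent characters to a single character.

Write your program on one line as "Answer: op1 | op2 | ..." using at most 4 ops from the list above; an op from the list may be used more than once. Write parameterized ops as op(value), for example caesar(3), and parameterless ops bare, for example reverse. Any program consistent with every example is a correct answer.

reverse | take(3) | take(2)

Check, running the answer program on each example:
  "kffbou" -> "uobffk" -> "uob" -> "uo"
  "hymudysvrvb" -> "bvrvsydumyh" -> "bvr" -> "bv"
  "lhvfpfyloe" -> "eolyfpfvhl" -> "eol" -> "eo"
  "rosweuyxi" -> "ixyuewsor" -> "ixy" -> "ix"
  "fshrirca" -> "acrirhsf" -> "acr" -> "ac"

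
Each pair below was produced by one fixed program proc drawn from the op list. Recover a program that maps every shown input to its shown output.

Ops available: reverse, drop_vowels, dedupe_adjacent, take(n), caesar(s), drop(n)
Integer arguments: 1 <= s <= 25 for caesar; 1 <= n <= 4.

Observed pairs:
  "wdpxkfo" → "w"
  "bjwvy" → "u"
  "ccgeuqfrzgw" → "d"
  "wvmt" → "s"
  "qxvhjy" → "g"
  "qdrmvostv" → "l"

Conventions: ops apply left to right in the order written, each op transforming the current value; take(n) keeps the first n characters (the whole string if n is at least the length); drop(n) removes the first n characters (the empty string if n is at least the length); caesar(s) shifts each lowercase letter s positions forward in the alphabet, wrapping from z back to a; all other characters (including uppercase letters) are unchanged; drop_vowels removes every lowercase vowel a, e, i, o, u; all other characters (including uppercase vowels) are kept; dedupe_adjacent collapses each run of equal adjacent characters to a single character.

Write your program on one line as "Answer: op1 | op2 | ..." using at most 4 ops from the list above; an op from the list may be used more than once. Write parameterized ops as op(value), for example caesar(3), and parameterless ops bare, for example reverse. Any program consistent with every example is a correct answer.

caesar(25) | drop(3) | take(2) | take(1)

Check, running the answer program on each example:
  "wdpxkfo" -> "vcowjen" -> "wjen" -> "wj" -> "w"
  "bjwvy" -> "aivux" -> "ux" -> "ux" -> "u"
  "ccgeuqfrzgw" -> "bbfdtpeqyfv" -> "dtpeqyfv" -> "dt" -> "d"
  "wvmt" -> "vuls" -> "s" -> "s" -> "s"
  "qxvhjy" -> "pwugix" -> "gix" -> "gi" -> "g"
  "qdrmvostv" -> "pcqlunrsu" -> "lunrsu" -> "lu" -> "l"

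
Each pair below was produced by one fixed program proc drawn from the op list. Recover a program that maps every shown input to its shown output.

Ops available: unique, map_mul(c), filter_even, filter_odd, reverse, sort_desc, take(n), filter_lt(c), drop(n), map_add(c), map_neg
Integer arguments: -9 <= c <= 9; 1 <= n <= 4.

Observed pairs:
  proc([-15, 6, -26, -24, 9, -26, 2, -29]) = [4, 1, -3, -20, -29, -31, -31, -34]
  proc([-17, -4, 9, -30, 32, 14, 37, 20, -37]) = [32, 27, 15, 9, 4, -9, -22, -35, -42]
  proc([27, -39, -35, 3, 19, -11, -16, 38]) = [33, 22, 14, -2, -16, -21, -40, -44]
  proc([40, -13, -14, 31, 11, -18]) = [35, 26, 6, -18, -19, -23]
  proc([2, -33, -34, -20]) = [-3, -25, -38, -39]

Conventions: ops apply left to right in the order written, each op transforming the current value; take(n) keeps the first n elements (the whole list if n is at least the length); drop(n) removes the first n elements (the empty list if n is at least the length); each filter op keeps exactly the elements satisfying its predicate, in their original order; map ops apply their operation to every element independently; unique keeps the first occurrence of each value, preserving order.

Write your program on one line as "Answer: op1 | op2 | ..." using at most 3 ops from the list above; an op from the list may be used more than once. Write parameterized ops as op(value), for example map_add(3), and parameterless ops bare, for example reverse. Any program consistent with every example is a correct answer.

map_add(-5) | sort_desc

Check, running the answer program on each example:
  [-15, 6, -26, -24, 9, -26, 2, -29] -> [-20, 1, -31, -29, 4, -31, -3, -34] -> [4, 1, -3, -20, -29, -31, -31, -34]
  [-17, -4, 9, -30, 32, 14, 37, 20, -37] -> [-22, -9, 4, -35, 27, 9, 32, 15, -42] -> [32, 27, 15, 9, 4, -9, -22, -35, -42]
  [27, -39, -35, 3, 19, -11, -16, 38] -> [22, -44, -40, -2, 14, -16, -21, 33] -> [33, 22, 14, -2, -16, -21, -40, -44]
  [40, -13, -14, 31, 11, -18] -> [35, -18, -19, 26, 6, -23] -> [35, 26, 6, -18, -19, -23]
  [2, -33, -34, -20] -> [-3, -38, -39, -25] -> [-3, -25, -38, -39]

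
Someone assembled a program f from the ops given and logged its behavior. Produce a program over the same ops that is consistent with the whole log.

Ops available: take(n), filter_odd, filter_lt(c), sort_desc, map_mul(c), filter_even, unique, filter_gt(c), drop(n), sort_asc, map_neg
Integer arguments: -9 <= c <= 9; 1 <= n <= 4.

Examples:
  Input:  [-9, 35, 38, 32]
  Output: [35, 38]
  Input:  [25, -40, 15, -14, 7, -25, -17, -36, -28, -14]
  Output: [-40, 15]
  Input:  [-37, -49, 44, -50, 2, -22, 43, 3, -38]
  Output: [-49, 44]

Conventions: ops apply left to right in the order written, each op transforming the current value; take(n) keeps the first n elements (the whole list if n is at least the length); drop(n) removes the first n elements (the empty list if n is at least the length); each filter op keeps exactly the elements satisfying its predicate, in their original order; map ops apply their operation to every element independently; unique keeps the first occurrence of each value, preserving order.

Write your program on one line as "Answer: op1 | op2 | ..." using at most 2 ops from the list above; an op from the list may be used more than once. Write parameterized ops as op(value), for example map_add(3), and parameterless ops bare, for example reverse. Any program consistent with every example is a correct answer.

take(3) | drop(1)

Check, running the answer program on each example:
  [-9, 35, 38, 32] -> [-9, 35, 38] -> [35, 38]
  [25, -40, 15, -14, 7, -25, -17, -36, -28, -14] -> [25, -40, 15] -> [-40, 15]
  [-37, -49, 44, -50, 2, -22, 43, 3, -38] -> [-37, -49, 44] -> [-49, 44]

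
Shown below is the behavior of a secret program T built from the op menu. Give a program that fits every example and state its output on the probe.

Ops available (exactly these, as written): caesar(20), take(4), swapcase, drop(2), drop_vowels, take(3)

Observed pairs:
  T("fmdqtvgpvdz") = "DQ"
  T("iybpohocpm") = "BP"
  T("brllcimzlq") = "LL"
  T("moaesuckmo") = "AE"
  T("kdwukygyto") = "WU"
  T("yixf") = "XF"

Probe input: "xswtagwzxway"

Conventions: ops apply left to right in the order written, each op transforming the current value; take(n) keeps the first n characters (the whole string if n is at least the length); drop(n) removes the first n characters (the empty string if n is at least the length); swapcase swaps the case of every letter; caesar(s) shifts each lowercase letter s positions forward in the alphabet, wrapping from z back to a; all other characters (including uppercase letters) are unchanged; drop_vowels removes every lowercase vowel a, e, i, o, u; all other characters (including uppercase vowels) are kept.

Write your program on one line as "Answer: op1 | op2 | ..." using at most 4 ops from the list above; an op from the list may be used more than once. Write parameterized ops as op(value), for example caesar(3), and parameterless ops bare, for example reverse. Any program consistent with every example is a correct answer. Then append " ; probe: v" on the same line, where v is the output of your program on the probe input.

swapcase | take(4) | drop(2) ; probe: "WT"

Check, running the answer program on each example:
  "fmdqtvgpvdz" -> "FMDQTVGPVDZ" -> "FMDQ" -> "DQ"
  "iybpohocpm" -> "IYBPOHOCPM" -> "IYBP" -> "BP"
  "brllcimzlq" -> "BRLLCIMZLQ" -> "BRLL" -> "LL"
  "moaesuckmo" -> "MOAESUCKMO" -> "MOAE" -> "AE"
  "kdwukygyto" -> "KDWUKYGYTO" -> "KDWU" -> "WU"
  "yixf" -> "YIXF" -> "YIXF" -> "XF"
  probe: "xswtagwzxway" -> "XSWTAGWZXWAY" -> "XSWT" -> "WT"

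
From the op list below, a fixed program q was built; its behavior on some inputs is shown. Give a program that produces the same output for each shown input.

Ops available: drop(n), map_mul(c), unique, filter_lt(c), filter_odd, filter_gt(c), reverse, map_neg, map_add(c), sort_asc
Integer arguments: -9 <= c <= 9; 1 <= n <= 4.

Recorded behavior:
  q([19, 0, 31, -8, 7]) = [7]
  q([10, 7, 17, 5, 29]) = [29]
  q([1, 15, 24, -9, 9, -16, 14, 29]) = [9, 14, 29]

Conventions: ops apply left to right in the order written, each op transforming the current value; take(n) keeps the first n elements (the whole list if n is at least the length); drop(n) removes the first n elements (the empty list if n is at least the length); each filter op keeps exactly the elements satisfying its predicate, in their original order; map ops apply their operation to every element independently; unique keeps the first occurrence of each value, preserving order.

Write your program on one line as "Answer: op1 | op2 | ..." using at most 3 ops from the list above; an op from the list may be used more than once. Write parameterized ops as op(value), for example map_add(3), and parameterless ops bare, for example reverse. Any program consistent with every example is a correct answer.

drop(3) | filter_gt(5)

Check, running the answer program on each example:
  [19, 0, 31, -8, 7] -> [-8, 7] -> [7]
  [10, 7, 17, 5, 29] -> [5, 29] -> [29]
  [1, 15, 24, -9, 9, -16, 14, 29] -> [-9, 9, -16, 14, 29] -> [9, 14, 29]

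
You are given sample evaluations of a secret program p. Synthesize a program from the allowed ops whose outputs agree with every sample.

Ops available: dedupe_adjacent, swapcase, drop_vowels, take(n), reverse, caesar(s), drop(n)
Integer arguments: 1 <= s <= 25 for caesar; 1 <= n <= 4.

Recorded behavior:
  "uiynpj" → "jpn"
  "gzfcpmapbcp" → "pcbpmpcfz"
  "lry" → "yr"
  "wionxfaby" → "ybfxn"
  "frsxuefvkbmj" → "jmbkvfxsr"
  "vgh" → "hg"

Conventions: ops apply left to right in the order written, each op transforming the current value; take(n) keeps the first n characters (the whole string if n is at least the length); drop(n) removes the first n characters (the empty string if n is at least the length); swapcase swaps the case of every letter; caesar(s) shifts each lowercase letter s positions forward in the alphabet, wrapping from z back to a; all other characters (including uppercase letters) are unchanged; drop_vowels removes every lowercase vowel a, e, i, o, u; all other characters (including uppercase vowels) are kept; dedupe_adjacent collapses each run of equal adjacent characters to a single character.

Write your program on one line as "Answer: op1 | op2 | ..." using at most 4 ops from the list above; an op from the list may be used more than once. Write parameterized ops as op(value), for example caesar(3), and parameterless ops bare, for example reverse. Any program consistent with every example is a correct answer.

drop_vowels | drop(1) | reverse

Check, running the answer program on each example:
  "uiynpj" -> "ynpj" -> "npj" -> "jpn"
  "gzfcpmapbcp" -> "gzfcpmpbcp" -> "zfcpmpbcp" -> "pcbpmpcfz"
  "lry" -> "lry" -> "ry" -> "yr"
  "wionxfaby" -> "wnxfby" -> "nxfby" -> "ybfxn"
  "frsxuefvkbmj" -> "frsxfvkbmj" -> "rsxfvkbmj" -> "jmbkvfxsr"
  "vgh" -> "vgh" -> "gh" -> "hg"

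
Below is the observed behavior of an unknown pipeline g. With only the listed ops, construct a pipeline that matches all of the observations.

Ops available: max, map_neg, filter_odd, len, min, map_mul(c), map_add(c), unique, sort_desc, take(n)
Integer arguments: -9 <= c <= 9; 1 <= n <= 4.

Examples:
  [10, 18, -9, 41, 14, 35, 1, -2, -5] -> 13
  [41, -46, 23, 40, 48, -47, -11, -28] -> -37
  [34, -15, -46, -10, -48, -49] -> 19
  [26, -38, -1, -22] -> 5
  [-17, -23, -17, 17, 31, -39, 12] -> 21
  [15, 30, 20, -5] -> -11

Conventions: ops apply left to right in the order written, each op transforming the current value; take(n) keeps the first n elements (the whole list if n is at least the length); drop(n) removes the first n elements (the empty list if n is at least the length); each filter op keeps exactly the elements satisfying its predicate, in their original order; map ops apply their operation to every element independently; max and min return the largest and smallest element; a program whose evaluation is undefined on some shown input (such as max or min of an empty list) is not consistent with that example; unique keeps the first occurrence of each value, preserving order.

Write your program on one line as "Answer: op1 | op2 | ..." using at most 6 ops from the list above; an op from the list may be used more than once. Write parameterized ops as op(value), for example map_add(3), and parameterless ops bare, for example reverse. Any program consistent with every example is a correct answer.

take(3) | unique | map_add(-4) | filter_odd | map_neg | min

Check, running the answer program on each example:
  [10, 18, -9, 41, 14, 35, 1, -2, -5] -> [10, 18, -9] -> [10, 18, -9] -> [6, 14, -13] -> [-13] -> [13] -> 13
  [41, -46, 23, 40, 48, -47, -11, -28] -> [41, -46, 23] -> [41, -46, 23] -> [37, -50, 19] -> [37, 19] -> [-37, -19] -> -37
  [34, -15, -46, -10, -48, -49] -> [34, -15, -46] -> [34, -15, -46] -> [30, -19, -50] -> [-19] -> [19] -> 19
  [26, -38, -1, -22] -> [26, -38, -1] -> [26, -38, -1] -> [22, -42, -5] -> [-5] -> [5] -> 5
  [-17, -23, -17, 17, 31, -39, 12] -> [-17, -23, -17] -> [-17, -23] -> [-21, -27] -> [-21, -27] -> [21, 27] -> 21
  [15, 30, 20, -5] -> [15, 30, 20] -> [15, 30, 20] -> [11, 26, 16] -> [11] -> [-11] -> -11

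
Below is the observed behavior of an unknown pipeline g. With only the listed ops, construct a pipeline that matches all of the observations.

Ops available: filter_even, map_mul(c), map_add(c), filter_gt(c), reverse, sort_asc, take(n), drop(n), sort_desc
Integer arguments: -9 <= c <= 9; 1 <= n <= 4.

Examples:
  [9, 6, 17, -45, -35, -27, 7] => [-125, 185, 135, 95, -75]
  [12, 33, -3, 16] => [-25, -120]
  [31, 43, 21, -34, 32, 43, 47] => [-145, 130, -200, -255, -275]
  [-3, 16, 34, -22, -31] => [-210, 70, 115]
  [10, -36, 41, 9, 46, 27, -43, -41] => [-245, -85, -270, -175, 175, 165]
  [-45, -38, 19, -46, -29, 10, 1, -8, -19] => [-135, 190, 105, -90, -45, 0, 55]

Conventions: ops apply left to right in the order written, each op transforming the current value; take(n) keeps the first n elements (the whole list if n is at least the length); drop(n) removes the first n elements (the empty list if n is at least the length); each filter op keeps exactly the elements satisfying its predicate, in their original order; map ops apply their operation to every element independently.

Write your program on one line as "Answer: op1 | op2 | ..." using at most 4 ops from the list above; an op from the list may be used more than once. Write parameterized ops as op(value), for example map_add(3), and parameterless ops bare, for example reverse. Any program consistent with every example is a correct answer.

map_add(8) | drop(2) | map_mul(-5)

Check, running the answer program on each example:
  [9, 6, 17, -45, -35, -27, 7] -> [17, 14, 25, -37, -27, -19, 15] -> [25, -37, -27, -19, 15] -> [-125, 185, 135, 95, -75]
  [12, 33, -3, 16] -> [20, 41, 5, 24] -> [5, 24] -> [-25, -120]
  [31, 43, 21, -34, 32, 43, 47] -> [39, 51, 29, -26, 40, 51, 55] -> [29, -26, 40, 51, 55] -> [-145, 130, -200, -255, -275]
  [-3, 16, 34, -22, -31] -> [5, 24, 42, -14, -23] -> [42, -14, -23] -> [-210, 70, 115]
  [10, -36, 41, 9, 46, 27, -43, -41] -> [18, -28, 49, 17, 54, 35, -35, -33] -> [49, 17, 54, 35, -35, -33] -> [-245, -85, -270, -175, 175, 165]
  [-45, -38, 19, -46, -29, 10, 1, -8, -19] -> [-37, -30, 27, -38, -21, 18, 9, 0, -11] -> [27, -38, -21, 18, 9, 0, -11] -> [-135, 190, 105, -90, -45, 0, 55]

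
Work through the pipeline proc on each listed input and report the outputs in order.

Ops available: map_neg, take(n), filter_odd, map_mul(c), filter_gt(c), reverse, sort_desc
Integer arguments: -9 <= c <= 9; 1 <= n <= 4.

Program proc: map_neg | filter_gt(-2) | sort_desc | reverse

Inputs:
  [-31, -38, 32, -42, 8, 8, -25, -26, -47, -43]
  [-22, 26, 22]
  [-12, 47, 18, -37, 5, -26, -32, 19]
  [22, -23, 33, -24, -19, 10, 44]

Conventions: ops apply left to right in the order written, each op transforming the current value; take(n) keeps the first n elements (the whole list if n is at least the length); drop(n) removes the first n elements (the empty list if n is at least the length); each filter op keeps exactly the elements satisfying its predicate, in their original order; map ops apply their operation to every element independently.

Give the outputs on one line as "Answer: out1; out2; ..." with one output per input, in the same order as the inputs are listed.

Execution, op by op:
  [-31, -38, 32, -42, 8, 8, -25, -26, -47, -43] -> [31, 38, -32, 42, -8, -8, 25, 26, 47, 43] -> [31, 38, 42, 25, 26, 47, 43] -> [47, 43, 42, 38, 31, 26, 25] -> [25, 26, 31, 38, 42, 43, 47]
  [-22, 26, 22] -> [22, -26, -22] -> [22] -> [22] -> [22]
  [-12, 47, 18, -37, 5, -26, -32, 19] -> [12, -47, -18, 37, -5, 26, 32, -19] -> [12, 37, 26, 32] -> [37, 32, 26, 12] -> [12, 26, 32, 37]
  [22, -23, 33, -24, -19, 10, 44] -> [-22, 23, -33, 24, 19, -10, -44] -> [23, 24, 19] -> [24, 23, 19] -> [19, 23, 24]

[25, 26, 31, 38, 42, 43, 47]; [22]; [12, 26, 32, 37]; [19, 23, 24]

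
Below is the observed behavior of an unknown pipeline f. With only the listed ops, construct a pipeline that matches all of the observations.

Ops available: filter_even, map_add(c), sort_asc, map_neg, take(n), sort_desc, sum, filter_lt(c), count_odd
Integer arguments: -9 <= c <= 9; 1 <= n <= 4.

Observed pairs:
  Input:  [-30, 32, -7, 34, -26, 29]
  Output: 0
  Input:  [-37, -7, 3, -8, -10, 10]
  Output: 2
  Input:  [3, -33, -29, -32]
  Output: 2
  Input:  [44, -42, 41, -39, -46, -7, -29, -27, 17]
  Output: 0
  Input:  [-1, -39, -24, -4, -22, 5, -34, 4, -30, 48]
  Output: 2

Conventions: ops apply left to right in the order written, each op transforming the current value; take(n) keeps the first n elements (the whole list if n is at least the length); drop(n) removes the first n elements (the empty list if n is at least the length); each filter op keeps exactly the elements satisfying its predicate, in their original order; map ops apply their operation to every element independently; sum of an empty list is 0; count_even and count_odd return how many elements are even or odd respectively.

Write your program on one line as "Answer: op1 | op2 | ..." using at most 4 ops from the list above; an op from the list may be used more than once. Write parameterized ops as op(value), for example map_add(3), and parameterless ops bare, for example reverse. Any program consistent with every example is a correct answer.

take(2) | sort_desc | count_odd

Check, running the answer program on each example:
  [-30, 32, -7, 34, -26, 29] -> [-30, 32] -> [32, -30] -> 0
  [-37, -7, 3, -8, -10, 10] -> [-37, -7] -> [-7, -37] -> 2
  [3, -33, -29, -32] -> [3, -33] -> [3, -33] -> 2
  [44, -42, 41, -39, -46, -7, -29, -27, 17] -> [44, -42] -> [44, -42] -> 0
  [-1, -39, -24, -4, -22, 5, -34, 4, -30, 48] -> [-1, -39] -> [-1, -39] -> 2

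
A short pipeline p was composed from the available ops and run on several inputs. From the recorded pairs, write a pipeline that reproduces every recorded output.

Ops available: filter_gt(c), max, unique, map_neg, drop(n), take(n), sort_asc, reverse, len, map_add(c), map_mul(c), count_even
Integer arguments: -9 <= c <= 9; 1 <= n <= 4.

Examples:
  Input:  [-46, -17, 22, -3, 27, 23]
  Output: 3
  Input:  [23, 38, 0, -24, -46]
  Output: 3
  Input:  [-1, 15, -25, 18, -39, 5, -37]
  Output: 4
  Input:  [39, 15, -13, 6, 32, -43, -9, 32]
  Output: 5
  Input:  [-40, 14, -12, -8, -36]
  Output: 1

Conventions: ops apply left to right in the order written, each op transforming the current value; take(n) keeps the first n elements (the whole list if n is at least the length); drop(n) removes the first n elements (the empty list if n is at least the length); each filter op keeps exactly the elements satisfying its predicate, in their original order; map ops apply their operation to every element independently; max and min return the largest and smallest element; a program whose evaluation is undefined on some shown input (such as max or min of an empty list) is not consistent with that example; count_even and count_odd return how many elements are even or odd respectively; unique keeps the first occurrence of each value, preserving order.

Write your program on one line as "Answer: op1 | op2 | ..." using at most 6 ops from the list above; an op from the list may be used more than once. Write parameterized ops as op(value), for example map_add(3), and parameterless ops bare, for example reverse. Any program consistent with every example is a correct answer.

filter_gt(-2) | map_mul(3) | sort_asc | map_neg | len

Check, running the answer program on each example:
  [-46, -17, 22, -3, 27, 23] -> [22, 27, 23] -> [66, 81, 69] -> [66, 69, 81] -> [-66, -69, -81] -> 3
  [23, 38, 0, -24, -46] -> [23, 38, 0] -> [69, 114, 0] -> [0, 69, 114] -> [0, -69, -114] -> 3
  [-1, 15, -25, 18, -39, 5, -37] -> [-1, 15, 18, 5] -> [-3, 45, 54, 15] -> [-3, 15, 45, 54] -> [3, -15, -45, -54] -> 4
  [39, 15, -13, 6, 32, -43, -9, 32] -> [39, 15, 6, 32, 32] -> [117, 45, 18, 96, 96] -> [18, 45, 96, 96, 117] -> [-18, -45, -96, -96, -117] -> 5
  [-40, 14, -12, -8, -36] -> [14] -> [42] -> [42] -> [-42] -> 1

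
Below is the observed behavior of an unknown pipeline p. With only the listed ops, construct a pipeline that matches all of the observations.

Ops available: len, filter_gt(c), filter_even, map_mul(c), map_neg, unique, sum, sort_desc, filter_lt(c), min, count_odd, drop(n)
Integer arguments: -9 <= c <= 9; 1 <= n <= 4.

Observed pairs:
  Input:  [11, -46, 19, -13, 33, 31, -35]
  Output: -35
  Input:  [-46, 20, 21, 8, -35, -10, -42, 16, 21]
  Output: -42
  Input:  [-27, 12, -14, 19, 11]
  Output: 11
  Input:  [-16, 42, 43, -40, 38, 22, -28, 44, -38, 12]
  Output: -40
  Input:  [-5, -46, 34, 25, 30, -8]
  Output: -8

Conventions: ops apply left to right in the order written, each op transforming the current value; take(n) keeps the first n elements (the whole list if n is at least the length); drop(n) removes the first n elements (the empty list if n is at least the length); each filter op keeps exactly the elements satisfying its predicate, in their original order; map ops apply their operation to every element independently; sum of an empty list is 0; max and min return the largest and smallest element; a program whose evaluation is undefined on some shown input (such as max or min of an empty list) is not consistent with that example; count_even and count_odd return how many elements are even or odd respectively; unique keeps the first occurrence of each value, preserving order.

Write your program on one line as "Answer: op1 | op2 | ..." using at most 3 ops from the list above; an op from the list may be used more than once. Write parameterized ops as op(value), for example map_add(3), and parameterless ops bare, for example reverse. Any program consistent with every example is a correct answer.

unique | drop(3) | min

Check, running the answer program on each example:
  [11, -46, 19, -13, 33, 31, -35] -> [11, -46, 19, -13, 33, 31, -35] -> [-13, 33, 31, -35] -> -35
  [-46, 20, 21, 8, -35, -10, -42, 16, 21] -> [-46, 20, 21, 8, -35, -10, -42, 16] -> [8, -35, -10, -42, 16] -> -42
  [-27, 12, -14, 19, 11] -> [-27, 12, -14, 19, 11] -> [19, 11] -> 11
  [-16, 42, 43, -40, 38, 22, -28, 44, -38, 12] -> [-16, 42, 43, -40, 38, 22, -28, 44, -38, 12] -> [-40, 38, 22, -28, 44, -38, 12] -> -40
  [-5, -46, 34, 25, 30, -8] -> [-5, -46, 34, 25, 30, -8] -> [25, 30, -8] -> -8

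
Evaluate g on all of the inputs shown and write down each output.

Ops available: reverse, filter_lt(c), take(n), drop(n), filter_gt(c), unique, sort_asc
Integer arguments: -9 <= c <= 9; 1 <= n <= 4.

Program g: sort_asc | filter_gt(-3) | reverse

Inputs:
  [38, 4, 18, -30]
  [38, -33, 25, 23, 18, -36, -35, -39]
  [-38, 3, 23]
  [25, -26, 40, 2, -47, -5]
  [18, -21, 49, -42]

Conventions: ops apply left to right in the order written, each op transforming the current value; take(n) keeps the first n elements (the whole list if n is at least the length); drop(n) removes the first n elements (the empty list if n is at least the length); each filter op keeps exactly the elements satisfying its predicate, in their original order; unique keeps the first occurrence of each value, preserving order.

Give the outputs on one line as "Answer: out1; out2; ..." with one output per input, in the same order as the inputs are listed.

[38, 18, 4]; [38, 25, 23, 18]; [23, 3]; [40, 25, 2]; [49, 18]

Execution, op by op:
  [38, 4, 18, -30] -> [-30, 4, 18, 38] -> [4, 18, 38] -> [38, 18, 4]
  [38, -33, 25, 23, 18, -36, -35, -39] -> [-39, -36, -35, -33, 18, 23, 25, 38] -> [18, 23, 25, 38] -> [38, 25, 23, 18]
  [-38, 3, 23] -> [-38, 3, 23] -> [3, 23] -> [23, 3]
  [25, -26, 40, 2, -47, -5] -> [-47, -26, -5, 2, 25, 40] -> [2, 25, 40] -> [40, 25, 2]
  [18, -21, 49, -42] -> [-42, -21, 18, 49] -> [18, 49] -> [49, 18]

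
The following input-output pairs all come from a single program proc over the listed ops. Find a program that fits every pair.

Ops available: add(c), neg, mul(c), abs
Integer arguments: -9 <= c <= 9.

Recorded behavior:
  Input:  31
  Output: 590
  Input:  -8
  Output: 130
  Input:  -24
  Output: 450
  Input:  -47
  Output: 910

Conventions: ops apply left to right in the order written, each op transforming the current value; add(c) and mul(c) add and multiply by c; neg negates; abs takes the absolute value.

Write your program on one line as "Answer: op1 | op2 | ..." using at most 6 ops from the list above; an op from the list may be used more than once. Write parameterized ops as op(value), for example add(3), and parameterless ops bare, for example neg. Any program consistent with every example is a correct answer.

mul(4) | abs | add(-6) | mul(-5) | abs

Check, running the answer program on each example:
  31 -> 124 -> 124 -> 118 -> -590 -> 590
  -8 -> -32 -> 32 -> 26 -> -130 -> 130
  -24 -> -96 -> 96 -> 90 -> -450 -> 450
  -47 -> -188 -> 188 -> 182 -> -910 -> 910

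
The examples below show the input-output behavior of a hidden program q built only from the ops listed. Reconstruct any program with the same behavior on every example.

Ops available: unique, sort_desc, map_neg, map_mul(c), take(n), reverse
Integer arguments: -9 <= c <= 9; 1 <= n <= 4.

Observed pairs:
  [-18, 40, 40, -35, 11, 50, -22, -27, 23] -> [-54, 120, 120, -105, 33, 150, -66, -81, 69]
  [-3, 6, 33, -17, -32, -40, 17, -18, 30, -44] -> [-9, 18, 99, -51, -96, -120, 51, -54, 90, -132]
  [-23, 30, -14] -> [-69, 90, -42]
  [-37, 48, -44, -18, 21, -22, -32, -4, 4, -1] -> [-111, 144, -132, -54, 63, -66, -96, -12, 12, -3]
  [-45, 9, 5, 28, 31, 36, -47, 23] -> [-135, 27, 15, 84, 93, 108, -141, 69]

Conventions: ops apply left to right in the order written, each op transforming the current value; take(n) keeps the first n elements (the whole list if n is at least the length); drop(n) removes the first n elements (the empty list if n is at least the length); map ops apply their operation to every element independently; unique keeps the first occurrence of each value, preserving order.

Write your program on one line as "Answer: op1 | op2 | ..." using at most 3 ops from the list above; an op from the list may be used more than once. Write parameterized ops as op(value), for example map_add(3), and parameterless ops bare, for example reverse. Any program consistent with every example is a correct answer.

map_mul(-3) | map_neg

Check, running the answer program on each example:
  [-18, 40, 40, -35, 11, 50, -22, -27, 23] -> [54, -120, -120, 105, -33, -150, 66, 81, -69] -> [-54, 120, 120, -105, 33, 150, -66, -81, 69]
  [-3, 6, 33, -17, -32, -40, 17, -18, 30, -44] -> [9, -18, -99, 51, 96, 120, -51, 54, -90, 132] -> [-9, 18, 99, -51, -96, -120, 51, -54, 90, -132]
  [-23, 30, -14] -> [69, -90, 42] -> [-69, 90, -42]
  [-37, 48, -44, -18, 21, -22, -32, -4, 4, -1] -> [111, -144, 132, 54, -63, 66, 96, 12, -12, 3] -> [-111, 144, -132, -54, 63, -66, -96, -12, 12, -3]
  [-45, 9, 5, 28, 31, 36, -47, 23] -> [135, -27, -15, -84, -93, -108, 141, -69] -> [-135, 27, 15, 84, 93, 108, -141, 69]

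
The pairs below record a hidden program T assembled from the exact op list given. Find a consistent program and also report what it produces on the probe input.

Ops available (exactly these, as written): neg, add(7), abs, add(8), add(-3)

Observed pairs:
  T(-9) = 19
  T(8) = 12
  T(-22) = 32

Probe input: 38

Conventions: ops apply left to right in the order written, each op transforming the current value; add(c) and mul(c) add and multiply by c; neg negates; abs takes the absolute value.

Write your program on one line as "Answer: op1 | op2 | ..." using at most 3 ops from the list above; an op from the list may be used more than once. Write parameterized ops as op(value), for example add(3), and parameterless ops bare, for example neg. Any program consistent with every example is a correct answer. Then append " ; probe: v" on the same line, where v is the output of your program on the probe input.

add(-3) | abs | add(7) ; probe: 42

Check, running the answer program on each example:
  -9 -> -12 -> 12 -> 19
  8 -> 5 -> 5 -> 12
  -22 -> -25 -> 25 -> 32
  probe: 38 -> 35 -> 35 -> 42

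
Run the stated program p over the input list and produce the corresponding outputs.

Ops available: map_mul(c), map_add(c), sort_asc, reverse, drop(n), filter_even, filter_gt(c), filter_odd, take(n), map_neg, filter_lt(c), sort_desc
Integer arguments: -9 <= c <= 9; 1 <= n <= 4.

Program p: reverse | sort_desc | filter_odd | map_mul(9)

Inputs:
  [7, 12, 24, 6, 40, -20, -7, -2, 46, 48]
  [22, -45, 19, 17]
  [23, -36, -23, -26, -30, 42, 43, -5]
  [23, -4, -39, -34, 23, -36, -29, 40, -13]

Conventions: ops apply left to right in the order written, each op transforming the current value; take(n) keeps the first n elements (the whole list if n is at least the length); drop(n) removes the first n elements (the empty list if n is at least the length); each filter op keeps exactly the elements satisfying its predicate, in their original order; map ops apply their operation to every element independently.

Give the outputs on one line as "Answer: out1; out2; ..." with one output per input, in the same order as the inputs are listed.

[63, -63]; [171, 153, -405]; [387, 207, -45, -207]; [207, 207, -117, -261, -351]

Execution, op by op:
  [7, 12, 24, 6, 40, -20, -7, -2, 46, 48] -> [48, 46, -2, -7, -20, 40, 6, 24, 12, 7] -> [48, 46, 40, 24, 12, 7, 6, -2, -7, -20] -> [7, -7] -> [63, -63]
  [22, -45, 19, 17] -> [17, 19, -45, 22] -> [22, 19, 17, -45] -> [19, 17, -45] -> [171, 153, -405]
  [23, -36, -23, -26, -30, 42, 43, -5] -> [-5, 43, 42, -30, -26, -23, -36, 23] -> [43, 42, 23, -5, -23, -26, -30, -36] -> [43, 23, -5, -23] -> [387, 207, -45, -207]
  [23, -4, -39, -34, 23, -36, -29, 40, -13] -> [-13, 40, -29, -36, 23, -34, -39, -4, 23] -> [40, 23, 23, -4, -13, -29, -34, -36, -39] -> [23, 23, -13, -29, -39] -> [207, 207, -117, -261, -351]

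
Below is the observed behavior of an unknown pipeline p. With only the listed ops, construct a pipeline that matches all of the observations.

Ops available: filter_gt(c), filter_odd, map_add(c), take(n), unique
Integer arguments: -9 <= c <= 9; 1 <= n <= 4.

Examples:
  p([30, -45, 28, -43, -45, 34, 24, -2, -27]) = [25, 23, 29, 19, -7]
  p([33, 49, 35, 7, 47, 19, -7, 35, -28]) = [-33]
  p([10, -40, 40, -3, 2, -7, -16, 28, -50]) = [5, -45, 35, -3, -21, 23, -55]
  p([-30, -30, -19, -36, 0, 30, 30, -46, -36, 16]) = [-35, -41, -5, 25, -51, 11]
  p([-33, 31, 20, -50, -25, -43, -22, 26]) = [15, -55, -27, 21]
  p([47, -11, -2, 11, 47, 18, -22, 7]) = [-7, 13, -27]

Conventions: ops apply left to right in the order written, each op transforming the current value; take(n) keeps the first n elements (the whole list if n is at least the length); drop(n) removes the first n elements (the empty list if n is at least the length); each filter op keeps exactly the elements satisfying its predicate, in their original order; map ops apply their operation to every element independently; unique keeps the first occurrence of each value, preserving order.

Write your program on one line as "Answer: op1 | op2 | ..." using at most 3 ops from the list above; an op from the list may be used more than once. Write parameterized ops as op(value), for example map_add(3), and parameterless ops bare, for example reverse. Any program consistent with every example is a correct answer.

unique | map_add(-5) | filter_odd

Check, running the answer program on each example:
  [30, -45, 28, -43, -45, 34, 24, -2, -27] -> [30, -45, 28, -43, 34, 24, -2, -27] -> [25, -50, 23, -48, 29, 19, -7, -32] -> [25, 23, 29, 19, -7]
  [33, 49, 35, 7, 47, 19, -7, 35, -28] -> [33, 49, 35, 7, 47, 19, -7, -28] -> [28, 44, 30, 2, 42, 14, -12, -33] -> [-33]
  [10, -40, 40, -3, 2, -7, -16, 28, -50] -> [10, -40, 40, -3, 2, -7, -16, 28, -50] -> [5, -45, 35, -8, -3, -12, -21, 23, -55] -> [5, -45, 35, -3, -21, 23, -55]
  [-30, -30, -19, -36, 0, 30, 30, -46, -36, 16] -> [-30, -19, -36, 0, 30, -46, 16] -> [-35, -24, -41, -5, 25, -51, 11] -> [-35, -41, -5, 25, -51, 11]
  [-33, 31, 20, -50, -25, -43, -22, 26] -> [-33, 31, 20, -50, -25, -43, -22, 26] -> [-38, 26, 15, -55, -30, -48, -27, 21] -> [15, -55, -27, 21]
  [47, -11, -2, 11, 47, 18, -22, 7] -> [47, -11, -2, 11, 18, -22, 7] -> [42, -16, -7, 6, 13, -27, 2] -> [-7, 13, -27]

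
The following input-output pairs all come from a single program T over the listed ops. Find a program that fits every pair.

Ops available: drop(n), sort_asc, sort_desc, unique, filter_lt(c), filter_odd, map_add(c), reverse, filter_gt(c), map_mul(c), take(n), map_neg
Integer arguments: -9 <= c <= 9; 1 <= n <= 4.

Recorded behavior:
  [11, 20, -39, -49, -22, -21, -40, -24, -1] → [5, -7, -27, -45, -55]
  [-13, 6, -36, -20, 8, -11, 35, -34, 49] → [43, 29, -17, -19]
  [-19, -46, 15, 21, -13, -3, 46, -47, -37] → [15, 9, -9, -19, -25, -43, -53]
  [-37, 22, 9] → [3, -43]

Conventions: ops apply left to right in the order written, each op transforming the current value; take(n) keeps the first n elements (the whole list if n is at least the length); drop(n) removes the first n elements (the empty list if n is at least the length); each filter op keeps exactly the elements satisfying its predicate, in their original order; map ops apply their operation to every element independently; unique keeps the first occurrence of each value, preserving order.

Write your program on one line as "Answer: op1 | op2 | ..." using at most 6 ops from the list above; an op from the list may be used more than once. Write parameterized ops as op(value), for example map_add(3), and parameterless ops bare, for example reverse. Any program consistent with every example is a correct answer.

map_neg | sort_asc | filter_odd | map_neg | map_add(-6)

Check, running the answer program on each example:
  [11, 20, -39, -49, -22, -21, -40, -24, -1] -> [-11, -20, 39, 49, 22, 21, 40, 24, 1] -> [-20, -11, 1, 21, 22, 24, 39, 40, 49] -> [-11, 1, 21, 39, 49] -> [11, -1, -21, -39, -49] -> [5, -7, -27, -45, -55]
  [-13, 6, -36, -20, 8, -11, 35, -34, 49] -> [13, -6, 36, 20, -8, 11, -35, 34, -49] -> [-49, -35, -8, -6, 11, 13, 20, 34, 36] -> [-49, -35, 11, 13] -> [49, 35, -11, -13] -> [43, 29, -17, -19]
  [-19, -46, 15, 21, -13, -3, 46, -47, -37] -> [19, 46, -15, -21, 13, 3, -46, 47, 37] -> [-46, -21, -15, 3, 13, 19, 37, 46, 47] -> [-21, -15, 3, 13, 19, 37, 47] -> [21, 15, -3, -13, -19, -37, -47] -> [15, 9, -9, -19, -25, -43, -53]
  [-37, 22, 9] -> [37, -22, -9] -> [-22, -9, 37] -> [-9, 37] -> [9, -37] -> [3, -43]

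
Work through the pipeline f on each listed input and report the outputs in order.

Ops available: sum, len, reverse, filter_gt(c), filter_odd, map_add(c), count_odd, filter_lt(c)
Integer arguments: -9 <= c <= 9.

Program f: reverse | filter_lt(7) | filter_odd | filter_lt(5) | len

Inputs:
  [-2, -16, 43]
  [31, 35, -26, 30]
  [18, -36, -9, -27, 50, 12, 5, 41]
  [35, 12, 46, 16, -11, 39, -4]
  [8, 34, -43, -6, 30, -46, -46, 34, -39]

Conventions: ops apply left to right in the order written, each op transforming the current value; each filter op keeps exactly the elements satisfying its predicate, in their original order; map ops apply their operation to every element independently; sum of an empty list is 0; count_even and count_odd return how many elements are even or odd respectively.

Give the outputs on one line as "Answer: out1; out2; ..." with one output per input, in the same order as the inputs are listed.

Execution, op by op:
  [-2, -16, 43] -> [43, -16, -2] -> [-16, -2] -> [] -> [] -> 0
  [31, 35, -26, 30] -> [30, -26, 35, 31] -> [-26] -> [] -> [] -> 0
  [18, -36, -9, -27, 50, 12, 5, 41] -> [41, 5, 12, 50, -27, -9, -36, 18] -> [5, -27, -9, -36] -> [5, -27, -9] -> [-27, -9] -> 2
  [35, 12, 46, 16, -11, 39, -4] -> [-4, 39, -11, 16, 46, 12, 35] -> [-4, -11] -> [-11] -> [-11] -> 1
  [8, 34, -43, -6, 30, -46, -46, 34, -39] -> [-39, 34, -46, -46, 30, -6, -43, 34, 8] -> [-39, -46, -46, -6, -43] -> [-39, -43] -> [-39, -43] -> 2

0; 0; 2; 1; 2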